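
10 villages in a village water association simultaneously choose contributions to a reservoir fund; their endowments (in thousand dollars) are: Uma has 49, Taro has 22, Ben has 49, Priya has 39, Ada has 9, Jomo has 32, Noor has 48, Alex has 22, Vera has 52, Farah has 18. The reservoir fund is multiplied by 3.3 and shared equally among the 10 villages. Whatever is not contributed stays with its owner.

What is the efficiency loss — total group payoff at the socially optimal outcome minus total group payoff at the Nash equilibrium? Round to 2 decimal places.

The private return per contributed unit is 3.3/10 = 0.3300 < 1 for every player regardless of endowment, so the Nash equilibrium is zero contribution and the group total is Σ E_j = 49 + 22 + 49 + 39 + 9 + 32 + 48 + 22 + 52 + 18 = 340.
Each contributed unit returns 3.300 to the group, so the social optimum is full contribution by everyone: group total = 3.300 × 340 = 1122.00.
Efficiency loss = (3.300 − 1) × 340 = 782.00.

782.00 thousand dollars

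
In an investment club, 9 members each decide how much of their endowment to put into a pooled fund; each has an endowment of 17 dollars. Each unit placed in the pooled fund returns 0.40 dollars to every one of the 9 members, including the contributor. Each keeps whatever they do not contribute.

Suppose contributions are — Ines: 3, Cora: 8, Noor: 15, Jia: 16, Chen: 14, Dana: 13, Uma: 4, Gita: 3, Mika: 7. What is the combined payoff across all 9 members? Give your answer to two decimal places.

Total contributed: 3 + 8 + 15 + 16 + 14 + 13 + 4 + 3 + 7 = 83; total kept: 9 × 17 − 83 = 70.
The pooled fund pays out 0.40 × 9 × 83 = 298.80 in aggregate.
Group total = 70 + 298.80 = 368.80.

368.80 dollars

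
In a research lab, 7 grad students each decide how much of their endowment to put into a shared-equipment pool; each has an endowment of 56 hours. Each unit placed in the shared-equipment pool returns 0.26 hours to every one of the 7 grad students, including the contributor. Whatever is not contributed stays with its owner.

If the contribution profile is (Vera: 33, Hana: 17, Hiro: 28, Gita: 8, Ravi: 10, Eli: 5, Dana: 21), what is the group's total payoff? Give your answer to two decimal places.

Total contributed: 33 + 17 + 28 + 8 + 10 + 5 + 21 = 122; total kept: 7 × 56 − 122 = 270.
The shared-equipment pool pays out 0.26 × 7 × 122 = 222.04 in aggregate.
Group total = 270 + 222.04 = 492.04.

492.04 hours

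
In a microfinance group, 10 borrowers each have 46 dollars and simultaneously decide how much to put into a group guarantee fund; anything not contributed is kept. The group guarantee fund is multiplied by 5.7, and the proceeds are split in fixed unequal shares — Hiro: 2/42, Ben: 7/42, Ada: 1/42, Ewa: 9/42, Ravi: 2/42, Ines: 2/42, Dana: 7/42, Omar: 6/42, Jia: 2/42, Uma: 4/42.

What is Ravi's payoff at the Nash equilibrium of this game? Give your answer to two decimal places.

58.49 dollars

A player with share s gets back 5.7·s per unit contributed, so full contribution is dominant for anyone with s > 1/5.7 = 0.1754 and zero contribution is dominant for anyone below.
Only Ewa (9/42) clears that bar, contributing 46; the remaining 9 contribute 0. Total contributed: 46.
Ravi keeps 46 and receives 5.7 × 46 × 2/42 = 12.49 from the group guarantee fund, for a payoff of 58.49.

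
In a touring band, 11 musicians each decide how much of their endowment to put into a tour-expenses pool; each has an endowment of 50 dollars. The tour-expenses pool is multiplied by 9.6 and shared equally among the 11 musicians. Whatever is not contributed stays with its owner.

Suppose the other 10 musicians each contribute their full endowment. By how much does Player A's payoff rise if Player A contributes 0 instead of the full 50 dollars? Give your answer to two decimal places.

Switching from a contribution of 50 to 0 lets Player A keep an extra 50 dollars, but lowers the tour-expenses pool by 50, which costs Player A their own share of that drop: 9.6/11 × 50 = 43.64.
Net gain = 50 − 43.64 = 6.36. The private return per contributed unit (0.8727) is below 1, so free-riding is indeed the best response regardless of what the others do.

6.36 dollars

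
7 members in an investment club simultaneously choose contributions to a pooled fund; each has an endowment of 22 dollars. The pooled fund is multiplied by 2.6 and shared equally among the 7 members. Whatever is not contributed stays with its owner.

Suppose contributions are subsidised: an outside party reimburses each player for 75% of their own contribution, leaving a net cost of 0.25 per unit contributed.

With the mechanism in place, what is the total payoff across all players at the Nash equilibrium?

Under the mechanism each unit contributed yields (2.6/7) / 0.25 = 1.4857 back to its contributor per unit of net cost, which exceeds 1, making full contribution the dominant choice for everyone.
At the Nash equilibrium everyone contributes 22. Group total payoff = 7 × (22 × 0.75 + 2.6 × 22) = 515.90.

515.90 dollars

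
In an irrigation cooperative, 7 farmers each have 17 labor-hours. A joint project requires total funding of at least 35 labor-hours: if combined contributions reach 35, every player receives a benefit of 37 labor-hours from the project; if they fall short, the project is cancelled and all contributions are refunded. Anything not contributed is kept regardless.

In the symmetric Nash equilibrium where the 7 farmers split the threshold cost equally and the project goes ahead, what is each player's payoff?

49 labor-hours

Equal share of the threshold: 35/7 = 5.
At this profile no one gains by cutting their contribution: any cut drops the total below 35, the project is cancelled, contributions are refunded, and the deviator ends with 17, which is less than 17 − 5 + 37 = 49. Contributing more than 5 just wastes the excess. So contributing exactly 5 is a best response.
Each player's payoff: 17 − 5 + 37 = 49.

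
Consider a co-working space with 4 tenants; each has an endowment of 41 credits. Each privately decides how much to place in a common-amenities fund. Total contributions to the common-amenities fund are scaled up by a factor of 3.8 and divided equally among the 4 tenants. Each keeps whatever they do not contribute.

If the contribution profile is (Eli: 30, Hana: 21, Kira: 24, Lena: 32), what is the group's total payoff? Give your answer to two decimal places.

Total contributed: 30 + 21 + 24 + 32 = 107; total kept: 4 × 41 − 107 = 57.
The common-amenities fund pays out 3.8 × 107 = 406.60 in aggregate.
Group total = 57 + 406.60 = 463.60.

463.60 credits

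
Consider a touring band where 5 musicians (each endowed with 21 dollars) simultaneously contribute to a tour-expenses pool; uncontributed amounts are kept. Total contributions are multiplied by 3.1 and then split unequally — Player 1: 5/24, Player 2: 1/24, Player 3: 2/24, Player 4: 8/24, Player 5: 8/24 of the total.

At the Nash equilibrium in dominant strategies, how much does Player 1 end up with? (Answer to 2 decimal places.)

48.13 dollars

For player j, contributing a unit is worthwhile iff 3.1 × (j's share) ≥ 1, i.e. iff j's share is at least 0.3226.
The shares above 0.3226 belong to Player 4 and Player 5, contributing 21 each; the remaining 3 contribute 0. Total contributed: 42.
Player 1 keeps 21 and receives 3.1 × 42 × 5/24 = 27.13 from the tour-expenses pool, for a payoff of 48.13.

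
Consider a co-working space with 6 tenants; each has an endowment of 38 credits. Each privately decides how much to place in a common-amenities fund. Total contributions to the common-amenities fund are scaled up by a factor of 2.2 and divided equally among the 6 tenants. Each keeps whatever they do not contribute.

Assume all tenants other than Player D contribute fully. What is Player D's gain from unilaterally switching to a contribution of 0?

24.07 credits

Switching from a contribution of 38 to 0 lets Player D keep an extra 38 credits, but lowers the common-amenities fund by 38, which costs Player D their own share of that drop: 2.2/6 × 38 = 13.93.
Net gain = 38 − 13.93 = 24.07. The private return per contributed unit (0.3667) is below 1, so free-riding is indeed the best response regardless of what the others do.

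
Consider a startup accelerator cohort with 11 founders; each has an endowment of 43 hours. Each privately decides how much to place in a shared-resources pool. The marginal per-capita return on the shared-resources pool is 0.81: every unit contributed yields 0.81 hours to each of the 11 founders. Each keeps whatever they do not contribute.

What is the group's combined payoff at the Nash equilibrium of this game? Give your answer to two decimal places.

473.00 hours

The private return per contributed unit is 0.81 < 1, so contributing 0 is dominant for every player. At the Nash equilibrium everyone keeps their 43, and the group total is 11 × 43 = 473.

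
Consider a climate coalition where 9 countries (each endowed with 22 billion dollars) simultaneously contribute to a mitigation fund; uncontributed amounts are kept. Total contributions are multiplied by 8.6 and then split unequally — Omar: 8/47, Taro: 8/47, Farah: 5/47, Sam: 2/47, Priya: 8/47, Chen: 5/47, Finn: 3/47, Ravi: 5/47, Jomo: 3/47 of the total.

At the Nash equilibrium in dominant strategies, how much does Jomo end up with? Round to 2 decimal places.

58.23 billion dollars

For player j, contributing a unit is worthwhile iff 8.6 × (j's share) ≥ 1, i.e. iff j's share is at least 0.1163.
Omar, Taro and Priya clear that bar, contributing 22 each; the remaining 6 contribute 0. Total contributed: 66.
Jomo keeps 22 and receives 8.6 × 66 × 3/47 = 36.23 from the mitigation fund, for a payoff of 58.23.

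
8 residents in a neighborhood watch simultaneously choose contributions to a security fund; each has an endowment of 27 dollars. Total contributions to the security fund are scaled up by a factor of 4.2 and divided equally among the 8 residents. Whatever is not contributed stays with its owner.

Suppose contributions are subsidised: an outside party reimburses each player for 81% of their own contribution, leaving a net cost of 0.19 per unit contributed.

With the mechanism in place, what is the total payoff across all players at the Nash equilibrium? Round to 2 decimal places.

1082.16 dollars

With the mechanism, a contributed unit returns (4.2/8) / 0.19 = 2.7632 per unit of net cost to the contributor — now above 1 — so contributing fully is weakly dominant for every player.
At the Nash equilibrium everyone contributes 27. Group total payoff = 8 × (27 × 0.81 + 4.2 × 27) = 1082.16.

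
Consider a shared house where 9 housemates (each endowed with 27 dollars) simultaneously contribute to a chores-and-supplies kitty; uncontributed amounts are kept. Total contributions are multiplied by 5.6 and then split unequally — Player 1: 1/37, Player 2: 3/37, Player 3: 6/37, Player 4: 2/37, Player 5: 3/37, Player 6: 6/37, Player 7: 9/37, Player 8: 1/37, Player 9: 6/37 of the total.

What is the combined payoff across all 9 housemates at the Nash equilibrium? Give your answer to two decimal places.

For player j, contributing a unit is worthwhile iff 5.6 × (j's share) ≥ 1, i.e. iff j's share is at least 0.1786.
Player 7 alone (share 9/37) is above the threshold, contributing 27; the remaining 8 contribute 0. Total contributed: 27.
The chores-and-supplies kitty pays out 5.6 × 27 = 151.20 in total (split across the unequal shares, but the aggregate is all that matters for the group sum).
The 8 free-riders keep 27 each, adding 216. Group total = 216 + 151.20 = 367.20.

367.20 dollars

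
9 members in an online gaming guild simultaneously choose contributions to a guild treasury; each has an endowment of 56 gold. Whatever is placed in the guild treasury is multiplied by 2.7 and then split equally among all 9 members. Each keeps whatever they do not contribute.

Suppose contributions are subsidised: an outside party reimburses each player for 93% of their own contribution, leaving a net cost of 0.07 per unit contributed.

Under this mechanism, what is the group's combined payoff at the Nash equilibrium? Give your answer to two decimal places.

1829.52 gold

With the mechanism, a contributed unit returns (2.7/9) / 0.07 = 4.2857 per unit of net cost to the contributor — now above 1 — so contributing fully is weakly dominant for every player.
At the Nash equilibrium everyone contributes 56. Group total payoff = 9 × (56 × 0.93 + 2.7 × 56) = 1829.52.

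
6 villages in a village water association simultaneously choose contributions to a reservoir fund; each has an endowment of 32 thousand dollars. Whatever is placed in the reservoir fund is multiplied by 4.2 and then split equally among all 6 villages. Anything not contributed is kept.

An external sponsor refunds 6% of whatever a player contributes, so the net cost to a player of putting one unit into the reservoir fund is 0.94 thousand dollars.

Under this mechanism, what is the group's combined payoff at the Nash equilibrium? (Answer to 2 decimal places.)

Even with the mechanism, each unit contributed returns only (4.2/6) / 0.94 = 0.7447 per unit of net cost, so contributing nothing is still dominant.
Everyone keeps their endowment and the group total is 6 × 32 = 192.

192.00 thousand dollars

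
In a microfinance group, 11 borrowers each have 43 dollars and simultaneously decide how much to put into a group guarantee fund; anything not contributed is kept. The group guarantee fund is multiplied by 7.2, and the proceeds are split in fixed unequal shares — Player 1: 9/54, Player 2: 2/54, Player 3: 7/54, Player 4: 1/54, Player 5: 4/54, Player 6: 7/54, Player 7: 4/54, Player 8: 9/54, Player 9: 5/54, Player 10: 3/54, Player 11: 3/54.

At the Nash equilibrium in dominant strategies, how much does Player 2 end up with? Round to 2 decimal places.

Each unit j contributes comes back to j as 7.2 × (j's share), so j prefers to contribute only if that share exceeds 1/7.2 = 0.1389; otherwise keeping the unit dominates.
Player 1 and Player 8 clear that bar, contributing 43 each; the remaining 9 contribute 0. Total contributed: 86.
Player 2 keeps 43 and receives 7.2 × 86 × 2/54 = 22.93 from the group guarantee fund, for a payoff of 65.93.

65.93 dollars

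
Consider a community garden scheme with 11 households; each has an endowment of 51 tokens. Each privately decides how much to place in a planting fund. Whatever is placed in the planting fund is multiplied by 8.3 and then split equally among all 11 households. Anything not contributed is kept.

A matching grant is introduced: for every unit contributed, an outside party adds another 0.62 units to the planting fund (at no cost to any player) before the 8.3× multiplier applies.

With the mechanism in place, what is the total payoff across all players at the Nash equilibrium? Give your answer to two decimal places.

7543.21 tokens

With the mechanism, a contributed unit returns 8.3 × 1.62 / 11 = 1.2224 per unit of net cost to the contributor — now above 1 — so contributing fully is weakly dominant for every player.
At the Nash equilibrium everyone contributes 51. Group total payoff = 8.3 × 1.62 × 561 = 7543.21.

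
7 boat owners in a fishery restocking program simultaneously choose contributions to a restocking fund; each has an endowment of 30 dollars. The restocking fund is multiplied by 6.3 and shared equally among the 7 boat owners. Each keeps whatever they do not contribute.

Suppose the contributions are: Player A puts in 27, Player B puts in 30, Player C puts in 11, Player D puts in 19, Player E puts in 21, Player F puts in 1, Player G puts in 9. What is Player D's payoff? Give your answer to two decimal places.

Total contributed: 27 + 30 + 11 + 19 + 21 + 1 + 9 = 118.
Each receives 6.3 × 118 / 7 = 106.20 from the restocking fund.
Player D keeps 30 − 19 = 11, so Player D's payoff is 11 + 106.20 = 117.20.

117.20 dollars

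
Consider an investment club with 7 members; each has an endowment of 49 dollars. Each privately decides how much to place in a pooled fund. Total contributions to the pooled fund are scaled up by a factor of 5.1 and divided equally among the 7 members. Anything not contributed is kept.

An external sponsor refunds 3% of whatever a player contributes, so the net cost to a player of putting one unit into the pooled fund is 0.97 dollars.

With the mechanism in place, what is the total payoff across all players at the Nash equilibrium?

With the mechanism, a contributed unit returns (5.1/7) / 0.97 = 0.7511 per unit of net cost — still below 1 — so contributing 0 remains dominant for every player.
Everyone keeps their endowment and the group total is 7 × 49 = 343.

343.00 dollars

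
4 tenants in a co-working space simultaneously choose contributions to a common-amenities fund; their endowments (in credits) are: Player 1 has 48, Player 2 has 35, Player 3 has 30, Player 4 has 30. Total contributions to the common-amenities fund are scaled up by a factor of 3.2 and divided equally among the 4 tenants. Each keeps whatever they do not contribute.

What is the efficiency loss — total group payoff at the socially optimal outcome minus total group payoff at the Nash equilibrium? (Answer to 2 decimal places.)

The private return per contributed unit is 3.2/4 = 0.8000 < 1 for every player regardless of endowment, so the Nash equilibrium is zero contribution and the group total is Σ E_j = 48 + 35 + 30 + 30 = 143.
Each contributed unit returns 3.200 to the group, so the social optimum is full contribution by everyone: group total = 3.200 × 143 = 457.60.
Efficiency loss = (3.200 − 1) × 143 = 314.60.

314.60 credits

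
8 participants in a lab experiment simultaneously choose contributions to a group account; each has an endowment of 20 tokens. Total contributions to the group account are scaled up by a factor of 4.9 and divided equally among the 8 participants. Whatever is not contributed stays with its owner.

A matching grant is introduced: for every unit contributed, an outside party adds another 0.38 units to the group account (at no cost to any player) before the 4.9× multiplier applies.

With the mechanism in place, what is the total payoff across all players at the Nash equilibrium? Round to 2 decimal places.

Even with the mechanism, each unit contributed returns only 4.9 × 1.38 / 8 = 0.8453 per unit of net cost, so contributing nothing is still dominant.
At the Nash equilibrium no one contributes; group total payoff = 8 × 20 = 160.

160.00 tokens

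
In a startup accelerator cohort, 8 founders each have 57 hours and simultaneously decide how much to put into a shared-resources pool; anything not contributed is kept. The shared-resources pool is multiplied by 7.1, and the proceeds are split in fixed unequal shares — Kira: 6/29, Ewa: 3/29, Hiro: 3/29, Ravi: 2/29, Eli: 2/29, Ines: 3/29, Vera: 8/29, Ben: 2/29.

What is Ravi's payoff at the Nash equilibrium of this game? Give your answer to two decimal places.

112.82 hours

For player j, contributing a unit is worthwhile iff 7.1 × (j's share) ≥ 1, i.e. iff j's share is at least 0.1408.
Kira and Vera clear that bar, contributing 57 each; the remaining 6 contribute 0. Total contributed: 114.
Ravi keeps 57 and receives 7.1 × 114 × 2/29 = 55.82 from the shared-resources pool, for a payoff of 112.82.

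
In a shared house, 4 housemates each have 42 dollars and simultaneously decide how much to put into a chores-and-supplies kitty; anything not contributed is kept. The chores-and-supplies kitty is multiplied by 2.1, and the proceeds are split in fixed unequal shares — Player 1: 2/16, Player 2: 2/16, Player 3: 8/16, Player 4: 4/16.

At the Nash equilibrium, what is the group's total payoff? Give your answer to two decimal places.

214.20 dollars

For player j, contributing a unit is worthwhile iff 2.1 × (j's share) ≥ 1, i.e. iff j's share is at least 0.4762.
Player 3 alone (share 8/16) is above the threshold, contributing 42; the remaining 3 contribute 0. Total contributed: 42.
The chores-and-supplies kitty pays out 2.1 × 42 = 88.20 in total (split across the unequal shares, but the aggregate is all that matters for the group sum).
The 3 free-riders keep 42 each, adding 126. Group total = 126 + 88.20 = 214.20.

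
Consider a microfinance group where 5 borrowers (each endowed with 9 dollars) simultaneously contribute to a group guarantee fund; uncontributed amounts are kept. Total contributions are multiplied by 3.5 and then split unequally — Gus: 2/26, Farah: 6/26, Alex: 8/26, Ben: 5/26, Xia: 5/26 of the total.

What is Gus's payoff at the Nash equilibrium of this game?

A player with share s gets back 3.5·s per unit contributed, so full contribution is dominant for anyone with s > 1/3.5 = 0.2857 and zero contribution is dominant for anyone below.
The only share above 0.2857 is Alex's 8/26, contributing 9; the remaining 4 contribute 0. Total contributed: 9.
Gus keeps 9 and receives 3.5 × 9 × 2/26 = 2.42 from the group guarantee fund, for a payoff of 11.42.

11.42 dollars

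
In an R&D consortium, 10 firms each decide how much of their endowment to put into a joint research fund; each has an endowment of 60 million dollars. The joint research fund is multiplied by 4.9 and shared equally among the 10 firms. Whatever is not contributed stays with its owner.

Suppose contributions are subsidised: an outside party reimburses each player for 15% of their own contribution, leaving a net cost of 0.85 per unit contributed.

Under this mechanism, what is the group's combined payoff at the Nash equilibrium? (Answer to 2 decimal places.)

With the mechanism, a contributed unit returns (4.9/10) / 0.85 = 0.5765 per unit of net cost — still below 1 — so contributing 0 remains dominant for every player.
Everyone keeps their endowment and the group total is 10 × 60 = 600.

600.00 million dollars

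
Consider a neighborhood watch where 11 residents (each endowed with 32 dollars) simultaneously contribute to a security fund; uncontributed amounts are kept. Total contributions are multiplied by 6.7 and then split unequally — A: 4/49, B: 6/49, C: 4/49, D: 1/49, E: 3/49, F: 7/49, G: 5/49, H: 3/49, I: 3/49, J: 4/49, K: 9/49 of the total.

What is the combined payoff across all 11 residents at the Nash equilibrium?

Player j's private return per contributed unit is 6.7 × (j's share). Contributing is weakly dominant for j when that share is at least 1/6.7 = 0.1493, and contributing 0 is dominant otherwise.
K alone (share 9/49) is above the threshold, contributing 32; the remaining 10 contribute 0. Total contributed: 32.
The security fund pays out 6.7 × 32 = 214.40 in total (split across the unequal shares, but the aggregate is all that matters for the group sum).
The 10 free-riders keep 32 each, adding 320. Group total = 320 + 214.40 = 534.40.

534.40 dollars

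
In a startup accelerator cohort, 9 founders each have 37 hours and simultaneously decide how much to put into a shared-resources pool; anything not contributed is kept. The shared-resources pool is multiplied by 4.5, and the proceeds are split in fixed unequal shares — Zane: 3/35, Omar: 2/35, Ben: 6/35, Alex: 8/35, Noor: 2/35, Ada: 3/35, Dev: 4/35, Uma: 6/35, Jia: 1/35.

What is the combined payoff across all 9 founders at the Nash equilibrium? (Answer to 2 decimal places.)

Player j's private return per contributed unit is 4.5 × (j's share). Contributing is weakly dominant for j when that share is at least 1/4.5 = 0.2222, and contributing 0 is dominant otherwise.
Only Alex (8/35) clears that bar, contributing 37; the remaining 8 contribute 0. Total contributed: 37.
The shared-resources pool pays out 4.5 × 37 = 166.50 in total (split across the unequal shares, but the aggregate is all that matters for the group sum).
The 8 free-riders keep 37 each, adding 296. Group total = 296 + 166.50 = 462.50.

462.50 hours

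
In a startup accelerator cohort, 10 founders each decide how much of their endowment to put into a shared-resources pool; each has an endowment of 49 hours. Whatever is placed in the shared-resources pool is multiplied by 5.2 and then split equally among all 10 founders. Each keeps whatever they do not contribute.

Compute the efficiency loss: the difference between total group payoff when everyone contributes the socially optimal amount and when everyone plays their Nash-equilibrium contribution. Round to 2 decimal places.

Each contributed unit returns 5.2/10 = 0.5200 to its contributor — below 1 — so contributing 0 is dominant for every player. At the Nash equilibrium everyone keeps their 49, and the group total is 10 × 49 = 490.
Each contributed unit returns 5.200 to the group as a whole (0.5200 to each of 10 players), which exceeds 1, so the social optimum is full contribution: group total = 5.200 × 490 = 2548.00.
Efficiency loss = 2548.00 − 490 = 2058.00.

2058.00 hours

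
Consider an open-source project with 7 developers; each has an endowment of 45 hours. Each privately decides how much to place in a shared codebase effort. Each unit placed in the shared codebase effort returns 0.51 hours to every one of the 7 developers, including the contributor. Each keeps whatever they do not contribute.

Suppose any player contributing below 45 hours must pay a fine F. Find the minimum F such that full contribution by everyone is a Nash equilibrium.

22.05 hours

Given the others contribute fully, the best deviation is to contribute 0 (any partial contribution still incurs the fine and gives up units whose private return 0.51 is below 1).
Deviating from 45 to 0 saves 45 hours but forfeits the deviator's share of the drop in the shared codebase effort: 0.51 × 45 = 22.95.
So the deviation gain is 45 − 22.95 = 22.05, and the fine must be at least 22.05 hours to wipe it out.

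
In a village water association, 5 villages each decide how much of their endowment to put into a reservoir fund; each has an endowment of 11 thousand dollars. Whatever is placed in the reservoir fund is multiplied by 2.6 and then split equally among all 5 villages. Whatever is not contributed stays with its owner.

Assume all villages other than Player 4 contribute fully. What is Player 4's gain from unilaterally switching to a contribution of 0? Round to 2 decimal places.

5.28 thousand dollars

Switching from a contribution of 11 to 0 lets Player 4 keep an extra 11 thousand dollars, but lowers the reservoir fund by 11, which costs Player 4 their own share of that drop: 2.6/5 × 11 = 5.72.
Net gain = 11 − 5.72 = 5.28. The private return per contributed unit (0.5200) is below 1, so free-riding is indeed the best response regardless of what the others do.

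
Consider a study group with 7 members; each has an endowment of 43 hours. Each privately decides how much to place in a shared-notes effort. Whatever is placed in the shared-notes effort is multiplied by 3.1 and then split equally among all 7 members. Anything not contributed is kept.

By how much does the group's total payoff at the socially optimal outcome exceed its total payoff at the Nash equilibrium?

632.10 hours

Each contributed unit returns 3.1/7 = 0.4429 to its contributor — below 1 — so contributing 0 is dominant for every player. At the Nash equilibrium everyone keeps their 43, and the group total is 7 × 43 = 301.
Each contributed unit returns 3.100 to the group as a whole (0.4429 to each of 7 players), which exceeds 1, so the social optimum is full contribution: group total = 3.100 × 301 = 933.10.
Efficiency loss = 933.10 − 301 = 632.10.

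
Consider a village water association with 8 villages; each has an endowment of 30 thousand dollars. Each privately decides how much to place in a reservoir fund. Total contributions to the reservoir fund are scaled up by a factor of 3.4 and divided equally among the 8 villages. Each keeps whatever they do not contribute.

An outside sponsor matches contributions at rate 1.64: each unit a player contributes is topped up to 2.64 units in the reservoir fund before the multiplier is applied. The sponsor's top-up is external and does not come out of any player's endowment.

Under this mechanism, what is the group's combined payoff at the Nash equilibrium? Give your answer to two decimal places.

With the mechanism, a contributed unit returns 3.4 × 2.64 / 8 = 1.1220 per unit of net cost to the contributor — now above 1 — so contributing fully is weakly dominant for every player.
At the Nash equilibrium everyone contributes 30. Group total payoff = 3.4 × 2.64 × 240 = 2154.24.

2154.24 thousand dollars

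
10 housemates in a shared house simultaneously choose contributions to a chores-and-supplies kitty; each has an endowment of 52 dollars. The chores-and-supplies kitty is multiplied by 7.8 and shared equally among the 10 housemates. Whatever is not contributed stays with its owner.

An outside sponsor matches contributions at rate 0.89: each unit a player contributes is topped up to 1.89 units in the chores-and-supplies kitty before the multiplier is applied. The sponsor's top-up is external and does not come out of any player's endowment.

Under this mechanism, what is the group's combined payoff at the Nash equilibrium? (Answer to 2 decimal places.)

Under the mechanism each unit contributed yields 7.8 × 1.89 / 10 = 1.4742 back to its contributor per unit of net cost, which exceeds 1, making full contribution the dominant choice for everyone.
So the Nash equilibrium is full contribution by all 10; the group earns 7.8 × 1.89 × 520 = 7665.84.

7665.84 dollars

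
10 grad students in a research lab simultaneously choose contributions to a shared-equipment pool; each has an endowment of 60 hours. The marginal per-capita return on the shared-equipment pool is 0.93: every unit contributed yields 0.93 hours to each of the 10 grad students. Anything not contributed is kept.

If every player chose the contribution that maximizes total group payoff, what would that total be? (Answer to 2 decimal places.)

5580.00 hours

Each contributed unit returns 9.300 to the group as a whole (0.93 to each of 10 players), which exceeds 1, so the social optimum is full contribution: group total = 9.300 × 600 = 5580.00.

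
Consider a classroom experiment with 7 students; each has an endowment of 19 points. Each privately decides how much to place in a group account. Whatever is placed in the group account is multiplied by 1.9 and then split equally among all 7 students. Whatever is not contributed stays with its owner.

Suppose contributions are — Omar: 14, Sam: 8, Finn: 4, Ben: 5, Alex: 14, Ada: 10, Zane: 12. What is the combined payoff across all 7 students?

Total contributed: 14 + 8 + 4 + 5 + 14 + 10 + 12 = 67; total kept: 7 × 19 − 67 = 66.
The group account pays out 1.9 × 67 = 127.30 in aggregate.
Group total = 66 + 127.30 = 193.30.

193.30 points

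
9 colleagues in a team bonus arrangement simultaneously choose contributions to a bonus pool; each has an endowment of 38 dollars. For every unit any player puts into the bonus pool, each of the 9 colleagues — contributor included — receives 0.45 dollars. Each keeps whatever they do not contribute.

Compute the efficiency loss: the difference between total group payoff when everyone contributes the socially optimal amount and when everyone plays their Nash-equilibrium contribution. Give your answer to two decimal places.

1043.10 dollars

The private return per contributed unit is 0.45 < 1, so contributing 0 is dominant for every player. At the Nash equilibrium everyone keeps their 38, and the group total is 9 × 38 = 342.
Each contributed unit returns 4.050 to the group as a whole (0.45 to each of 9 players), which exceeds 1, so the social optimum is full contribution: group total = 4.050 × 342 = 1385.10.
Efficiency loss = 1385.10 − 342 = 1043.10.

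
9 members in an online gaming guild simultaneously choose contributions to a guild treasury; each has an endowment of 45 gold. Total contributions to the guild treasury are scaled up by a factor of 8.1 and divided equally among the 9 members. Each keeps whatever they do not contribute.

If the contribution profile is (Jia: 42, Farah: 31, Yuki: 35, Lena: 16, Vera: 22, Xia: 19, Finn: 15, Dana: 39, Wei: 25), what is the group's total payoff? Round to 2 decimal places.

Total contributed: 42 + 31 + 35 + 16 + 22 + 19 + 15 + 39 + 25 = 244; total kept: 9 × 45 − 244 = 161.
The guild treasury pays out 8.1 × 244 = 1976.40 in aggregate.
Group total = 161 + 1976.40 = 2137.40.

2137.40 gold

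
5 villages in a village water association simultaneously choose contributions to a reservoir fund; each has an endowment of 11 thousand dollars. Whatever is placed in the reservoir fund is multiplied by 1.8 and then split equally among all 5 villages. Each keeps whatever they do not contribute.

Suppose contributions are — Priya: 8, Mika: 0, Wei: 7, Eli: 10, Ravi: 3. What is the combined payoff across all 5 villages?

77.40 thousand dollars

Total contributed: 8 + 0 + 7 + 10 + 3 = 28; total kept: 5 × 11 − 28 = 27.
The reservoir fund pays out 1.8 × 28 = 50.40 in aggregate.
Group total = 27 + 50.40 = 77.40.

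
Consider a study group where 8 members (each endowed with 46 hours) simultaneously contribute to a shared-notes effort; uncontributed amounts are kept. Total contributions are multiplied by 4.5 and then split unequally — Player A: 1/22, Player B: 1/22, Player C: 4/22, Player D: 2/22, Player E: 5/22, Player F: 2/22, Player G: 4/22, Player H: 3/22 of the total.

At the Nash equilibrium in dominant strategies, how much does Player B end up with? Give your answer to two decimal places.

55.41 hours

A player with share s gets back 4.5·s per unit contributed, so full contribution is dominant for anyone with s > 1/4.5 = 0.2222 and zero contribution is dominant for anyone below.
The only share above 0.2222 is Player E's 5/22, contributing 46; the remaining 7 contribute 0. Total contributed: 46.
Player B keeps 46 and receives 4.5 × 46 × 1/22 = 9.41 from the shared-notes effort, for a payoff of 55.41.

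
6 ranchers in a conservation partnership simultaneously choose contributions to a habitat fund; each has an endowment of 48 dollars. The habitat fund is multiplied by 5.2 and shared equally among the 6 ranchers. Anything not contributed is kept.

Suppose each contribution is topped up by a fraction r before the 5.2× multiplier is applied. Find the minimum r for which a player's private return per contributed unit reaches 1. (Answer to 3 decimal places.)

0.154

With matching at rate r, one contributed unit becomes (1 + r) in the habitat fund and returns 5.2 × (1 + r) / 6 to the contributor.
Setting this equal to 1: 1 + r = 6/5.2 = 1.1538.
So the minimum matching rate is r = 1.1538 − 1 = 0.154.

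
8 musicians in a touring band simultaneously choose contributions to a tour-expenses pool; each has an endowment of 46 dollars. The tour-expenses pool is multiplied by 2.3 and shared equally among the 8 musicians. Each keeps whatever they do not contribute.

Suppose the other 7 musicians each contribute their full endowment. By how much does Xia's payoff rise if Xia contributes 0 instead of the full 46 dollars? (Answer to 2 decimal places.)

Switching from a contribution of 46 to 0 lets Xia keep an extra 46 dollars, but lowers the tour-expenses pool by 46, which costs Xia their own share of that drop: 2.3/8 × 46 = 13.22.
Net gain = 46 − 13.22 = 32.78. The private return per contributed unit (0.2875) is below 1, so free-riding is indeed the best response regardless of what the others do.

32.78 dollars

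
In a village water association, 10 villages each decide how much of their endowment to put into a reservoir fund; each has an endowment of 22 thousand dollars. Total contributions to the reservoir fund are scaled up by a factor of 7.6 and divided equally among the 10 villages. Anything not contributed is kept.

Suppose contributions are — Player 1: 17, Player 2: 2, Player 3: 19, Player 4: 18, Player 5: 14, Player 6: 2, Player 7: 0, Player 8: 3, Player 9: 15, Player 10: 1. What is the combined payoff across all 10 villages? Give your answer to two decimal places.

Total contributed: 17 + 2 + 19 + 18 + 14 + 2 + 0 + 3 + 15 + 1 = 91; total kept: 10 × 22 − 91 = 129.
The reservoir fund pays out 7.6 × 91 = 691.60 in aggregate.
Group total = 129 + 691.60 = 820.60.

820.60 thousand dollars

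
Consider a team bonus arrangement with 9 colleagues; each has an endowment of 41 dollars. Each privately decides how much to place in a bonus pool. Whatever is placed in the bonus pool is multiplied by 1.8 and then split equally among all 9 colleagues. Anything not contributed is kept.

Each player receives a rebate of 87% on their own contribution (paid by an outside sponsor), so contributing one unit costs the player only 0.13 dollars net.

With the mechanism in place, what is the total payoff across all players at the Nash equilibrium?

The effective private return per unit is now (1.8/9) / 0.13 = 1.5385 > 1, so every player's dominant strategy flips to full contribution.
So the Nash equilibrium is full contribution by all 9; the group earns 9 × (41 × 0.87 + 1.8 × 41) = 985.23.

985.23 dollars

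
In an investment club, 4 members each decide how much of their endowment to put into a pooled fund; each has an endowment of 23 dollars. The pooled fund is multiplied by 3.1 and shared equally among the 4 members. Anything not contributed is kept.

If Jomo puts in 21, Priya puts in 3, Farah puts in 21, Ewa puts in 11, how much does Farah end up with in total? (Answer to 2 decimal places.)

45.40 dollars

Total contributed: 21 + 3 + 21 + 11 = 56.
Each receives 3.1 × 56 / 4 = 43.40 from the pooled fund.
Farah keeps 23 − 21 = 2, so Farah's payoff is 2 + 43.40 = 45.40.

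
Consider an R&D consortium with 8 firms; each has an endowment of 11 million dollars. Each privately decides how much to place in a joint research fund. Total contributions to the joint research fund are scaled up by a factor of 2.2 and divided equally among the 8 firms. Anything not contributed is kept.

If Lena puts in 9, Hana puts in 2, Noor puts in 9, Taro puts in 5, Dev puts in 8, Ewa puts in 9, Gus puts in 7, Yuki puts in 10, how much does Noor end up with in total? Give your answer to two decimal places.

18.23 million dollars

Total contributed: 9 + 2 + 9 + 5 + 8 + 9 + 7 + 10 = 59.
Each receives 2.2 × 59 / 8 = 16.23 from the joint research fund.
Noor keeps 11 − 9 = 2, so Noor's payoff is 2 + 16.23 = 18.23.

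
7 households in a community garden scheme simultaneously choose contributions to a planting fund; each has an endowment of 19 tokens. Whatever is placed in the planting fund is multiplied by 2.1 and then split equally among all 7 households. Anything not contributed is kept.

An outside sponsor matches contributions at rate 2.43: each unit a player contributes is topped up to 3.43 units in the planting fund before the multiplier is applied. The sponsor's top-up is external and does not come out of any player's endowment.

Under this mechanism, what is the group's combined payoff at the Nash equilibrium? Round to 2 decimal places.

With the mechanism, a contributed unit returns 2.1 × 3.43 / 7 = 1.0290 per unit of net cost to the contributor — now above 1 — so contributing fully is weakly dominant for every player.
So the Nash equilibrium is full contribution by all 7; the group earns 2.1 × 3.43 × 133 = 958.00.

958.00 tokens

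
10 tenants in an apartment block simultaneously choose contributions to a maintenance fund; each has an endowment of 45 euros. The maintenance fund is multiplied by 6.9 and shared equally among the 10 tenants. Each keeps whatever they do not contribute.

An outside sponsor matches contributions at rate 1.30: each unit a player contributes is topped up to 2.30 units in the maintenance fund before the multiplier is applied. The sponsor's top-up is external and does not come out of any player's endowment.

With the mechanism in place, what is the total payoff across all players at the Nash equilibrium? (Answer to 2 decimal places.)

The effective private return per unit is now 6.9 × 2.30 / 10 = 1.5870 > 1, so every player's dominant strategy flips to full contribution.
So the Nash equilibrium is full contribution by all 10; the group earns 6.9 × 2.30 × 450 = 7141.50.

7141.50 euros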